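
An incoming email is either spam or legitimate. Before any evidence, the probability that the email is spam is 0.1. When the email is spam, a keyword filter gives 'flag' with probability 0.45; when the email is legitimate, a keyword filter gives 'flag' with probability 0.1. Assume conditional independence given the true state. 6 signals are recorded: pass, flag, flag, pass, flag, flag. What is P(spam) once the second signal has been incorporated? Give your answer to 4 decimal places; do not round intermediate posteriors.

0.2340

After 'pass': P(spam) = 0.55·0.1000 / (0.55·0.1000 + 0.9·0.9000) ≈ 0.0636
After 'flag': P(spam) = 0.45·0.0636 / (0.45·0.0636 + 0.1·0.9364) ≈ 0.2340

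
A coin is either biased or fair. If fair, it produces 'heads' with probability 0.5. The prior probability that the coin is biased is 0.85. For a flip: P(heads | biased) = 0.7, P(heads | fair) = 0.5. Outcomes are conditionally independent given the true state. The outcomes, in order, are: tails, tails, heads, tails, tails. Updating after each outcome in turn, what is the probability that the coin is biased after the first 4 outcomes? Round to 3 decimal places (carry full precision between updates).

0.631

Apply Bayes' rule sequentially, carrying P(biased) forward.
After 'tails': P(biased) = 0.3·0.8500 / (0.3·0.8500 + 0.5·0.1500) ≈ 0.7727
After 'tails': P(biased) = 0.3·0.7727 / (0.3·0.7727 + 0.5·0.2273) ≈ 0.6711
After 'heads': P(biased) = 0.7·0.6711 / (0.7·0.6711 + 0.5·0.3289) ≈ 0.7407
After 'tails': P(biased) = 0.3·0.7407 / (0.3·0.7407 + 0.5·0.2593) ≈ 0.6315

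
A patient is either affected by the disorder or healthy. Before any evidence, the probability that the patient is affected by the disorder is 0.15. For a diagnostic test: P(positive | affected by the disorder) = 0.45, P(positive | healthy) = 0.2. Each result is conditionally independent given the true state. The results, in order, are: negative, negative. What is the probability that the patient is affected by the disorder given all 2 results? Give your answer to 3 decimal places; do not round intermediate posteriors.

Each posterior becomes the prior for the next update.
After 'negative': P(affected) = 0.55·0.1500 / (0.55·0.1500 + 0.8·0.8500) ≈ 0.1082
After 'negative': P(affected) = 0.55·0.1082 / (0.55·0.1082 + 0.8·0.8918) ≈ 0.0770

0.077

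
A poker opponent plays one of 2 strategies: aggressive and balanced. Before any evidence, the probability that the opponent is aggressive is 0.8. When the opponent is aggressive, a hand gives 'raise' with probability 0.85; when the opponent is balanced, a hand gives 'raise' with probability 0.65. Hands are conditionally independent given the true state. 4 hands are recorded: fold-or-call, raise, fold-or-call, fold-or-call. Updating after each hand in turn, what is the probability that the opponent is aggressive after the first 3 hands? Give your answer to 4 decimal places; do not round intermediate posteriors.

After 'fold-or-call': P(aggressive) = 0.15·0.8000 / (0.15·0.8000 + 0.35·0.2000) ≈ 0.6316
After 'raise': P(aggressive) = 0.85·0.6316 / (0.85·0.6316 + 0.65·0.3684) ≈ 0.6915
After 'fold-or-call': P(aggressive) = 0.15·0.6915 / (0.15·0.6915 + 0.35·0.3085) ≈ 0.4900

0.4900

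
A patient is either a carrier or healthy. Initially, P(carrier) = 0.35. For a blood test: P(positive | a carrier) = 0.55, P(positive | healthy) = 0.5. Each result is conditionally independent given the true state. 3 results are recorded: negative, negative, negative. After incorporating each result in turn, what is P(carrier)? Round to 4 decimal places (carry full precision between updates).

0.2819

Apply Bayes' rule sequentially, carrying P(carrier) forward.
After 'negative': P(carrier) = 0.45·0.3500 / (0.45·0.3500 + 0.5·0.6500) ≈ 0.3264
After 'negative': P(carrier) = 0.45·0.3264 / (0.45·0.3264 + 0.5·0.6736) ≈ 0.3037
After 'negative': P(carrier) = 0.45·0.3037 / (0.45·0.3037 + 0.5·0.6963) ≈ 0.2819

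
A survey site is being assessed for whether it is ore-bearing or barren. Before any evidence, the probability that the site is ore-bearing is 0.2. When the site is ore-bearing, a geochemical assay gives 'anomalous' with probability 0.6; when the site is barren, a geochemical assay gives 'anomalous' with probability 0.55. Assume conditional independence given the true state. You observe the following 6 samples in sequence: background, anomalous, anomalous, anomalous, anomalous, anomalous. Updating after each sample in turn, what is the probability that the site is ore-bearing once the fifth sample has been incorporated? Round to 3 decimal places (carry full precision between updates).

0.239

After 'background': P(ore) = 0.4·0.2000 / (0.4·0.2000 + 0.45·0.8000) ≈ 0.1818
After 'anomalous': P(ore) = 0.6·0.1818 / (0.6·0.1818 + 0.55·0.8182) ≈ 0.1951
After 'anomalous': P(ore) = 0.6·0.1951 / (0.6·0.1951 + 0.55·0.8049) ≈ 0.2092
After 'anomalous': P(ore) = 0.6·0.2092 / (0.6·0.2092 + 0.55·0.7908) ≈ 0.2239
After 'anomalous': P(ore) = 0.6·0.2239 / (0.6·0.2239 + 0.55·0.7761) ≈ 0.2394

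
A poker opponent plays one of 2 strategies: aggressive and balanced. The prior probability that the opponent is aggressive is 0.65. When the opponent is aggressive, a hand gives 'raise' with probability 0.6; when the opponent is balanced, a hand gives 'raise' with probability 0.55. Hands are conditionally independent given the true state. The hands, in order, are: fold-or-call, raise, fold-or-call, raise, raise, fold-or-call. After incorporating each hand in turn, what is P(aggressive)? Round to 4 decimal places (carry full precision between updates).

0.6287

After 'fold-or-call': P(aggressive) = 0.4·0.6500 / (0.4·0.6500 + 0.45·0.3500) ≈ 0.6228
After 'raise': P(aggressive) = 0.6·0.6228 / (0.6·0.6228 + 0.55·0.3772) ≈ 0.6430
After 'fold-or-call': P(aggressive) = 0.4·0.6430 / (0.4·0.6430 + 0.45·0.3570) ≈ 0.6155
After 'raise': P(aggressive) = 0.6·0.6155 / (0.6·0.6155 + 0.55·0.3845) ≈ 0.6359
After 'raise': P(aggressive) = 0.6·0.6359 / (0.6·0.6359 + 0.55·0.3641) ≈ 0.6558
After 'fold-or-call': P(aggressive) = 0.4·0.6558 / (0.4·0.6558 + 0.45·0.3442) ≈ 0.6287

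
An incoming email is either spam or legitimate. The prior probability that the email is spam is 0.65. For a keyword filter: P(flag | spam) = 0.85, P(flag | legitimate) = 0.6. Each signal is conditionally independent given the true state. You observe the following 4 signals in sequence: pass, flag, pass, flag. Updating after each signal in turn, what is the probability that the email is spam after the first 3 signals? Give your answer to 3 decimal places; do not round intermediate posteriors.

After 'pass': P(spam) = 0.15·0.6500 / (0.15·0.6500 + 0.4·0.3500) ≈ 0.4105
After 'flag': P(spam) = 0.85·0.4105 / (0.85·0.4105 + 0.6·0.5895) ≈ 0.4966
After 'pass': P(spam) = 0.15·0.4966 / (0.15·0.4966 + 0.4·0.5034) ≈ 0.2701

0.270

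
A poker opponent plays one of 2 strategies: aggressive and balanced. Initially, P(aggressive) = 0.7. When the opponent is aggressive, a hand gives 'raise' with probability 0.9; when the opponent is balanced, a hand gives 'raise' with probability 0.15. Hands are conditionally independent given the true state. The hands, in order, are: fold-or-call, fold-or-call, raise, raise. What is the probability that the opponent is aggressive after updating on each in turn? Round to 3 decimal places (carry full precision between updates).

0.538

After 'fold-or-call': P(aggressive) = 0.1·0.7000 / (0.1·0.7000 + 0.85·0.3000) ≈ 0.2154
After 'fold-or-call': P(aggressive) = 0.1·0.2154 / (0.1·0.2154 + 0.85·0.7846) ≈ 0.0313
After 'raise': P(aggressive) = 0.9·0.0313 / (0.9·0.0313 + 0.15·0.9687) ≈ 0.1623
After 'raise': P(aggressive) = 0.9·0.1623 / (0.9·0.1623 + 0.15·0.8377) ≈ 0.5376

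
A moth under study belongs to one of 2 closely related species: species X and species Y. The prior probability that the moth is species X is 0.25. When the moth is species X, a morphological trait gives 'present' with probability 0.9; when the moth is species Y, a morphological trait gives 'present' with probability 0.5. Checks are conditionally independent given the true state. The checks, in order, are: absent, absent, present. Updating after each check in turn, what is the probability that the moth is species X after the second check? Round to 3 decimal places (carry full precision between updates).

Each posterior becomes the prior for the next update.
After 'absent': P(species X) = 0.1·0.2500 / (0.1·0.2500 + 0.5·0.7500) ≈ 0.0625
After 'absent': P(species X) = 0.1·0.0625 / (0.1·0.0625 + 0.5·0.9375) ≈ 0.0132

0.013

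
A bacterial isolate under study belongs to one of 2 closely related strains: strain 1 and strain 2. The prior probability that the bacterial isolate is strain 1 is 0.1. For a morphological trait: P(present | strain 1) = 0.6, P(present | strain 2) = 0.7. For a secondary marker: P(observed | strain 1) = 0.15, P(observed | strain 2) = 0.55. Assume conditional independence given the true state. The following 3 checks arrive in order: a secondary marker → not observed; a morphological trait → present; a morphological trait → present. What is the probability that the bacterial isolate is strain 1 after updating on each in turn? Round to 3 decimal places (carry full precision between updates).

0.134

After a secondary marker='not observed': P(strain 1) = 0.85·0.1000 / (0.85·0.1000 + 0.45·0.9000) ≈ 0.1735
After a morphological trait='present': P(strain 1) = 0.6·0.1735 / (0.6·0.1735 + 0.7·0.8265) ≈ 0.1525
After a morphological trait='present': P(strain 1) = 0.6·0.1525 / (0.6·0.1525 + 0.7·0.8475) ≈ 0.1336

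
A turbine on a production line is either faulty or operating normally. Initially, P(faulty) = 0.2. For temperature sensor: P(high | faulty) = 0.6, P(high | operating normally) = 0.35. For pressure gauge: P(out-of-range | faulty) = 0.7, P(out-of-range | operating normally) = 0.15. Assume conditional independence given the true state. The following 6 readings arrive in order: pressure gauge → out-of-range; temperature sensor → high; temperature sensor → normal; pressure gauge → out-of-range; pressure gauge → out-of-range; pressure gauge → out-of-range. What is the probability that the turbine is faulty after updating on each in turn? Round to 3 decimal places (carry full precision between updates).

After pressure gauge='out-of-range': P(faulty) = 0.7·0.2000 / (0.7·0.2000 + 0.15·0.8000) ≈ 0.5385
After temperature sensor='high': P(faulty) = 0.6·0.5385 / (0.6·0.5385 + 0.35·0.4615) ≈ 0.6667
After temperature sensor='normal': P(faulty) = 0.4·0.6667 / (0.4·0.6667 + 0.65·0.3333) ≈ 0.5517
After pressure gauge='out-of-range': P(faulty) = 0.7·0.5517 / (0.7·0.5517 + 0.15·0.4483) ≈ 0.8517
After pressure gauge='out-of-range': P(faulty) = 0.7·0.8517 / (0.7·0.8517 + 0.15·0.1483) ≈ 0.9640
After pressure gauge='out-of-range': P(faulty) = 0.7·0.9640 / (0.7·0.9640 + 0.15·0.0360) ≈ 0.9921

0.992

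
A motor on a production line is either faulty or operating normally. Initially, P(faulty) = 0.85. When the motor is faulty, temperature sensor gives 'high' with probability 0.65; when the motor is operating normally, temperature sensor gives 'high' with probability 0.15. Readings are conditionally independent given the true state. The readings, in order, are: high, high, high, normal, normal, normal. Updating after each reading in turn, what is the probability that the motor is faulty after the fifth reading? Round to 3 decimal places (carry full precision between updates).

0.987

Apply Bayes' rule sequentially, carrying P(faulty) forward.
After 'high': P(faulty) = 0.65·0.8500 / (0.65·0.8500 + 0.15·0.1500) ≈ 0.9609
After 'high': P(faulty) = 0.65·0.9609 / (0.65·0.9609 + 0.15·0.0391) ≈ 0.9907
After 'high': P(faulty) = 0.65·0.9907 / (0.65·0.9907 + 0.15·0.0093) ≈ 0.9978
After 'normal': P(faulty) = 0.35·0.9978 / (0.35·0.9978 + 0.85·0.0022) ≈ 0.9948
After 'normal': P(faulty) = 0.35·0.9948 / (0.35·0.9948 + 0.85·0.0052) ≈ 0.9874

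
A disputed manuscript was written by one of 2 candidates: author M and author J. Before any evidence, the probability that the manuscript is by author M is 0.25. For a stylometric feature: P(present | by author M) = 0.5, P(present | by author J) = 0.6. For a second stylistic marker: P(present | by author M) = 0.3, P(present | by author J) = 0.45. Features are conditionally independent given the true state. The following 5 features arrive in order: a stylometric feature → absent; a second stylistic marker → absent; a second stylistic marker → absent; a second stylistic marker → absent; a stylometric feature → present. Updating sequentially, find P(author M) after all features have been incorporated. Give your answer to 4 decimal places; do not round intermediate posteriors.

After a stylometric feature='absent': P(author M) = 0.5·0.2500 / (0.5·0.2500 + 0.4·0.7500) ≈ 0.2941
After a second stylistic marker='absent': P(author M) = 0.7·0.2941 / (0.7·0.2941 + 0.55·0.7059) ≈ 0.3465
After a second stylistic marker='absent': P(author M) = 0.7·0.3465 / (0.7·0.3465 + 0.55·0.6535) ≈ 0.4030
After a second stylistic marker='absent': P(author M) = 0.7·0.4030 / (0.7·0.4030 + 0.55·0.5970) ≈ 0.4621
After a stylometric feature='present': P(author M) = 0.5·0.4621 / (0.5·0.4621 + 0.6·0.5379) ≈ 0.4172

0.4172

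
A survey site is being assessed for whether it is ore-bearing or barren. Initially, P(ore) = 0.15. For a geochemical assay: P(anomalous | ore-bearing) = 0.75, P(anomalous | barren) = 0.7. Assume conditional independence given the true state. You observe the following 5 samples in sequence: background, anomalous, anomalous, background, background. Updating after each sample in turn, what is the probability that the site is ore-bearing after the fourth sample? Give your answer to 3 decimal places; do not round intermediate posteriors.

0.123

After 'background': P(ore) = 0.25·0.1500 / (0.25·0.1500 + 0.3·0.8500) ≈ 0.1282
After 'anomalous': P(ore) = 0.75·0.1282 / (0.75·0.1282 + 0.7·0.8718) ≈ 0.1361
After 'anomalous': P(ore) = 0.75·0.1361 / (0.75·0.1361 + 0.7·0.8639) ≈ 0.1444
After 'background': P(ore) = 0.25·0.1444 / (0.25·0.1444 + 0.3·0.8556) ≈ 0.1233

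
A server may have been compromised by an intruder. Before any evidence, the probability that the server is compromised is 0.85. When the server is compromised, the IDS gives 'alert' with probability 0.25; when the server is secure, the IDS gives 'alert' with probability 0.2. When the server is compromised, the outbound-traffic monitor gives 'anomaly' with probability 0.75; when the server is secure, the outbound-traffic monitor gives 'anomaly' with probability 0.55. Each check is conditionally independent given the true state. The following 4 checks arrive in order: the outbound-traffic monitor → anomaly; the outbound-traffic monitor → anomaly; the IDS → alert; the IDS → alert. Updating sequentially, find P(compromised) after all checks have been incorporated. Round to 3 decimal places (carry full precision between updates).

Each posterior becomes the prior for the next update.
After the outbound-traffic monitor='anomaly': P(compromised) = 0.75·0.8500 / (0.75·0.8500 + 0.55·0.1500) ≈ 0.8854
After the outbound-traffic monitor='anomaly': P(compromised) = 0.75·0.8854 / (0.75·0.8854 + 0.55·0.1146) ≈ 0.9133
After the IDS='alert': P(compromised) = 0.25·0.9133 / (0.25·0.9133 + 0.2·0.0867) ≈ 0.9294
After the IDS='alert': P(compromised) = 0.25·0.9294 / (0.25·0.9294 + 0.2·0.0706) ≈ 0.9427

0.943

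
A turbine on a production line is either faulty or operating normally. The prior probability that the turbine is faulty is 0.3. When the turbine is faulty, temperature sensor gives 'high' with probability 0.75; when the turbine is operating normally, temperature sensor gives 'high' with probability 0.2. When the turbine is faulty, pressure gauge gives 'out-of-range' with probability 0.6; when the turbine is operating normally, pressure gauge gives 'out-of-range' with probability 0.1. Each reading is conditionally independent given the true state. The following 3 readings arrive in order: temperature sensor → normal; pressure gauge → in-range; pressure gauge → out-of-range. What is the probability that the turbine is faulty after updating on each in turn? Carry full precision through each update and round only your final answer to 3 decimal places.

0.263

After temperature sensor='normal': P(faulty) = 0.25·0.3000 / (0.25·0.3000 + 0.8·0.7000) ≈ 0.1181
After pressure gauge='in-range': P(faulty) = 0.4·0.1181 / (0.4·0.1181 + 0.9·0.8819) ≈ 0.0562
After pressure gauge='out-of-range': P(faulty) = 0.6·0.0562 / (0.6·0.0562 + 0.1·0.9438) ≈ 0.2632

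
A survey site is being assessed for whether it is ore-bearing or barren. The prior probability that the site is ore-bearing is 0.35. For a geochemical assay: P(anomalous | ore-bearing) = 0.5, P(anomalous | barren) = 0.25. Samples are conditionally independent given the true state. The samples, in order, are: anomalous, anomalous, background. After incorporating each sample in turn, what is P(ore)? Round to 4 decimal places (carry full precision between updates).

After 'anomalous': P(ore) = 0.5·0.3500 / (0.5·0.3500 + 0.25·0.6500) ≈ 0.5185
After 'anomalous': P(ore) = 0.5·0.5185 / (0.5·0.5185 + 0.25·0.4815) ≈ 0.6829
After 'background': P(ore) = 0.5·0.6829 / (0.5·0.6829 + 0.75·0.3171) ≈ 0.5895

0.5895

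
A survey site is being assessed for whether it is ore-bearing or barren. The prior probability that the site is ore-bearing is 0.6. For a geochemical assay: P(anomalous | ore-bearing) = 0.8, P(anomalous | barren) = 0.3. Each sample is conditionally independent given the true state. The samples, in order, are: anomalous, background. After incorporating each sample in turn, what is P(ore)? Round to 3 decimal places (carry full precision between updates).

After 'anomalous': P(ore) = 0.8·0.6000 / (0.8·0.6000 + 0.3·0.4000) ≈ 0.8000
After 'background': P(ore) = 0.2·0.8000 / (0.2·0.8000 + 0.7·0.2000) ≈ 0.5333

0.533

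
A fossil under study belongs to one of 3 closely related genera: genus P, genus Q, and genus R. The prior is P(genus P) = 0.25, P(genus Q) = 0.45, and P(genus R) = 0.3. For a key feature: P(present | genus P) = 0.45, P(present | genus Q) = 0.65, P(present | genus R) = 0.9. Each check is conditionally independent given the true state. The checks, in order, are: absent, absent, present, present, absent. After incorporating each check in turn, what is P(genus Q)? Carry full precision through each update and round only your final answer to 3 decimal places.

After 'absent': normaliser = 0.55·0.2500 + 0.35·0.4500 + 0.1·0.3000; P(genus P) ≈ 0.4231, P(genus Q) ≈ 0.4846, P(genus R) ≈ 0.0923
After 'absent': normaliser = 0.55·0.4231 + 0.35·0.4846 + 0.1·0.0923; P(genus P) ≈ 0.5654, P(genus Q) ≈ 0.4121, P(genus R) ≈ 0.0224
After 'present': normaliser = 0.45·0.5654 + 0.65·0.4121 + 0.9·0.0224; P(genus P) ≈ 0.4690, P(genus Q) ≈ 0.4938, P(genus R) ≈ 0.0372
After 'present': normaliser = 0.45·0.4690 + 0.65·0.4938 + 0.9·0.0372; P(genus P) ≈ 0.3732, P(genus Q) ≈ 0.5676, P(genus R) ≈ 0.0592
After 'absent': normaliser = 0.55·0.3732 + 0.35·0.5676 + 0.1·0.0592; P(genus P) ≈ 0.5008, P(genus Q) ≈ 0.4847, P(genus R) ≈ 0.0144

0.485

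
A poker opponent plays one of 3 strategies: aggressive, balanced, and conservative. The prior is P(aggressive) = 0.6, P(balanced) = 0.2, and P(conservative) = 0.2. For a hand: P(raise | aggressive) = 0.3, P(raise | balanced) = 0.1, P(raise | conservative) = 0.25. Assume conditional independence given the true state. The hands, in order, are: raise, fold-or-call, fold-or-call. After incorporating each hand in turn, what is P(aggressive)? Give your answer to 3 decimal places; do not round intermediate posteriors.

After 'raise': normaliser = 0.3·0.6000 + 0.1·0.2000 + 0.25·0.2000; P(aggressive) ≈ 0.7200, P(balanced) ≈ 0.0800, P(conservative) ≈ 0.2000
After 'fold-or-call': normaliser = 0.7·0.7200 + 0.9·0.0800 + 0.75·0.2000; P(aggressive) ≈ 0.6942, P(balanced) ≈ 0.0992, P(conservative) ≈ 0.2066
After 'fold-or-call': normaliser = 0.7·0.6942 + 0.9·0.0992 + 0.75·0.2066; P(aggressive) ≈ 0.6655, P(balanced) ≈ 0.1222, P(conservative) ≈ 0.2122

0.666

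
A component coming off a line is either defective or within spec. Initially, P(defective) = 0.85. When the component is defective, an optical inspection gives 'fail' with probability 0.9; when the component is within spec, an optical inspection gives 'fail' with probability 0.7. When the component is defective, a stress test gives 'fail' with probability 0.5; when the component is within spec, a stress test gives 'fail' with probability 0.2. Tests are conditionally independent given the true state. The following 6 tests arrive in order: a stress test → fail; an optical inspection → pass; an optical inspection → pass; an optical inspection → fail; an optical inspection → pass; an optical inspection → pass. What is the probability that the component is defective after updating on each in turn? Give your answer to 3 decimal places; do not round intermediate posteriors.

After a stress test='fail': P(defective) = 0.5·0.8500 / (0.5·0.8500 + 0.2·0.1500) ≈ 0.9341
After an optical inspection='pass': P(defective) = 0.1·0.9341 / (0.1·0.9341 + 0.3·0.0659) ≈ 0.8252
After an optical inspection='pass': P(defective) = 0.1·0.8252 / (0.1·0.8252 + 0.3·0.1748) ≈ 0.6115
After an optical inspection='fail': P(defective) = 0.9·0.6115 / (0.9·0.6115 + 0.7·0.3885) ≈ 0.6693
After an optical inspection='pass': P(defective) = 0.1·0.6693 / (0.1·0.6693 + 0.3·0.3307) ≈ 0.4028
After an optical inspection='pass': P(defective) = 0.1·0.4028 / (0.1·0.4028 + 0.3·0.5972) ≈ 0.1836

0.184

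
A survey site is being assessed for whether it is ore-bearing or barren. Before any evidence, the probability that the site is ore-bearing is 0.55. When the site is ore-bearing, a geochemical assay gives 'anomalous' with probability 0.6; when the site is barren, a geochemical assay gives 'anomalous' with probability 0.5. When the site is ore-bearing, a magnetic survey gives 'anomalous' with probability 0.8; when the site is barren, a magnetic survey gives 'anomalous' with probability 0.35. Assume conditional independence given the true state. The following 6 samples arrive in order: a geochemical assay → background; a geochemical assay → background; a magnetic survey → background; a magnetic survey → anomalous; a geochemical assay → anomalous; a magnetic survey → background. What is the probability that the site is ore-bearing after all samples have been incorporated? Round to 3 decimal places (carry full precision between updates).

0.169

Each posterior becomes the prior for the next update.
After a geochemical assay='background': P(ore) = 0.4·0.5500 / (0.4·0.5500 + 0.5·0.4500) ≈ 0.4944
After a geochemical assay='background': P(ore) = 0.4·0.4944 / (0.4·0.4944 + 0.5·0.5056) ≈ 0.4389
After a magnetic survey='background': P(ore) = 0.2·0.4389 / (0.2·0.4389 + 0.65·0.5611) ≈ 0.1940
After a magnetic survey='anomalous': P(ore) = 0.8·0.1940 / (0.8·0.1940 + 0.35·0.8060) ≈ 0.3549
After a geochemical assay='anomalous': P(ore) = 0.6·0.3549 / (0.6·0.3549 + 0.5·0.6451) ≈ 0.3976
After a magnetic survey='background': P(ore) = 0.2·0.3976 / (0.2·0.3976 + 0.65·0.6024) ≈ 0.1688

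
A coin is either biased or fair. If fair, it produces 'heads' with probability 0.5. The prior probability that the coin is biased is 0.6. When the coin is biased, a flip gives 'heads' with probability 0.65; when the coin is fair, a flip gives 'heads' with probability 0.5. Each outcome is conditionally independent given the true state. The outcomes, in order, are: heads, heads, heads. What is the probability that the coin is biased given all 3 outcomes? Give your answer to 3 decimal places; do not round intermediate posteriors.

0.767

Apply Bayes' rule sequentially, carrying P(biased) forward.
After 'heads': P(biased) = 0.65·0.6000 / (0.65·0.6000 + 0.5·0.4000) ≈ 0.6610
After 'heads': P(biased) = 0.65·0.6610 / (0.65·0.6610 + 0.5·0.3390) ≈ 0.7171
After 'heads': P(biased) = 0.65·0.7171 / (0.65·0.7171 + 0.5·0.2829) ≈ 0.7672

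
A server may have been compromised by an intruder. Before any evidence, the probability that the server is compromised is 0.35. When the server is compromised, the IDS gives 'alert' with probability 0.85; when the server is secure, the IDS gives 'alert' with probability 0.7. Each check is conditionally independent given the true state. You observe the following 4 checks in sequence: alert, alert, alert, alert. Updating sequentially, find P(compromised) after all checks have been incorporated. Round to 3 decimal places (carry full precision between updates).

0.539

After 'alert': P(compromised) = 0.85·0.3500 / (0.85·0.3500 + 0.7·0.6500) ≈ 0.3953
After 'alert': P(compromised) = 0.85·0.3953 / (0.85·0.3953 + 0.7·0.6047) ≈ 0.4426
After 'alert': P(compromised) = 0.85·0.4426 / (0.85·0.4426 + 0.7·0.5574) ≈ 0.4909
After 'alert': P(compromised) = 0.85·0.4909 / (0.85·0.4909 + 0.7·0.5091) ≈ 0.5393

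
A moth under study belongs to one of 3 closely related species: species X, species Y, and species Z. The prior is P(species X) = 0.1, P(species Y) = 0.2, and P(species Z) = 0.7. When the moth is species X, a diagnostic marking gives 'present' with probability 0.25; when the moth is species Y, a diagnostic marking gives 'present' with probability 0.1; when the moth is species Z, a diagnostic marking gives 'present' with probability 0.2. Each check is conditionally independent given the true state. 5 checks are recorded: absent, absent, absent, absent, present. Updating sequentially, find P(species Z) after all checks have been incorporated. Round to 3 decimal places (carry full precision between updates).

After 'absent': normaliser = 0.75·0.1000 + 0.9·0.2000 + 0.8·0.7000; P(species X) ≈ 0.0920, P(species Y) ≈ 0.2209, P(species Z) ≈ 0.6871
After 'absent': normaliser = 0.75·0.0920 + 0.9·0.2209 + 0.8·0.6871; P(species X) ≈ 0.0844, P(species Y) ≈ 0.2432, P(species Z) ≈ 0.6724
After 'absent': normaliser = 0.75·0.0844 + 0.9·0.2432 + 0.8·0.6724; P(species X) ≈ 0.0772, P(species Y) ≈ 0.2668, P(species Z) ≈ 0.6559
After 'absent': normaliser = 0.75·0.0772 + 0.9·0.2668 + 0.8·0.6559; P(species X) ≈ 0.0704, P(species Y) ≈ 0.2919, P(species Z) ≈ 0.6377
After 'present': normaliser = 0.25·0.0704 + 0.1·0.2919 + 0.2·0.6377; P(species X) ≈ 0.1009, P(species Y) ≈ 0.1674, P(species Z) ≈ 0.7317

0.732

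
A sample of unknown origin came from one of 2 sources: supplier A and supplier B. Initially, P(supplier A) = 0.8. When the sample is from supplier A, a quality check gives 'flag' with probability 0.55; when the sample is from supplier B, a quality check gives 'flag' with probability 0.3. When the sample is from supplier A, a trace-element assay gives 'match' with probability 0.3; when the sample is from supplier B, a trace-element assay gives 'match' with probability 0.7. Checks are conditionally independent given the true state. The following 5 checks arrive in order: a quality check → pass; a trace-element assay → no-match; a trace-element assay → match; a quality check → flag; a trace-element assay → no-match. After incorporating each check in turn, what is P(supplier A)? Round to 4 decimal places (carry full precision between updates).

After a quality check='pass': P(supplier A) = 0.45·0.8000 / (0.45·0.8000 + 0.7·0.2000) ≈ 0.7200
After a trace-element assay='no-match': P(supplier A) = 0.7·0.7200 / (0.7·0.7200 + 0.3·0.2800) ≈ 0.8571
After a trace-element assay='match': P(supplier A) = 0.3·0.8571 / (0.3·0.8571 + 0.7·0.1429) ≈ 0.7200
After a quality check='flag': P(supplier A) = 0.55·0.7200 / (0.55·0.7200 + 0.3·0.2800) ≈ 0.8250
After a trace-element assay='no-match': P(supplier A) = 0.7·0.8250 / (0.7·0.8250 + 0.3·0.1750) ≈ 0.9167

0.9167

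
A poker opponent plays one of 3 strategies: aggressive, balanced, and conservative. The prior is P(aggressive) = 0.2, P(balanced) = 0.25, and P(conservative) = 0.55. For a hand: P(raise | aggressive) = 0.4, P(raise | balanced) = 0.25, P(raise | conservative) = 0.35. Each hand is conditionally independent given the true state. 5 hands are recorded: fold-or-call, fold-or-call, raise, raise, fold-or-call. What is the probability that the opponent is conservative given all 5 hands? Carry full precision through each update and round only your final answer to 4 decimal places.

0.5781

Each posterior becomes the prior for the next update.
After 'fold-or-call': normaliser = 0.6·0.2000 + 0.75·0.2500 + 0.65·0.5500; P(aggressive) ≈ 0.1805, P(balanced) ≈ 0.2820, P(conservative) ≈ 0.5376
After 'fold-or-call': normaliser = 0.6·0.1805 + 0.75·0.2820 + 0.65·0.5376; P(aggressive) ≈ 0.1618, P(balanced) ≈ 0.3160, P(conservative) ≈ 0.5222
After 'raise': normaliser = 0.4·0.1618 + 0.25·0.3160 + 0.35·0.5222; P(aggressive) ≈ 0.1982, P(balanced) ≈ 0.2420, P(conservative) ≈ 0.5598
After 'raise': normaliser = 0.4·0.1982 + 0.25·0.2420 + 0.35·0.5598; P(aggressive) ≈ 0.2362, P(balanced) ≈ 0.1802, P(conservative) ≈ 0.5836
After 'fold-or-call': normaliser = 0.6·0.2362 + 0.75·0.1802 + 0.65·0.5836; P(aggressive) ≈ 0.2160, P(balanced) ≈ 0.2060, P(conservative) ≈ 0.5781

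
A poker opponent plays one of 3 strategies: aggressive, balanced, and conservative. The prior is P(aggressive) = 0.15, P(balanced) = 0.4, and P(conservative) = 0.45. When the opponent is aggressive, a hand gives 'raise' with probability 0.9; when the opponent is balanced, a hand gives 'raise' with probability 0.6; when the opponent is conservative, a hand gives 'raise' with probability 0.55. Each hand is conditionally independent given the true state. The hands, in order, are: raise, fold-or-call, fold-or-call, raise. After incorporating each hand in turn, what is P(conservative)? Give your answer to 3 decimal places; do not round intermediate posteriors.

0.532

Each posterior becomes the prior for the next update.
After 'raise': normaliser = 0.9·0.1500 + 0.6·0.4000 + 0.55·0.4500; P(aggressive) ≈ 0.2169, P(balanced) ≈ 0.3855, P(conservative) ≈ 0.3976
After 'fold-or-call': normaliser = 0.1·0.2169 + 0.4·0.3855 + 0.45·0.3976; P(aggressive) ≈ 0.0611, P(balanced) ≈ 0.4346, P(conservative) ≈ 0.5042
After 'fold-or-call': normaliser = 0.1·0.0611 + 0.4·0.4346 + 0.45·0.5042; P(aggressive) ≈ 0.0150, P(balanced) ≈ 0.4273, P(conservative) ≈ 0.5577
After 'raise': normaliser = 0.9·0.0150 + 0.6·0.4273 + 0.55·0.5577; P(aggressive) ≈ 0.0234, P(balanced) ≈ 0.4446, P(conservative) ≈ 0.5319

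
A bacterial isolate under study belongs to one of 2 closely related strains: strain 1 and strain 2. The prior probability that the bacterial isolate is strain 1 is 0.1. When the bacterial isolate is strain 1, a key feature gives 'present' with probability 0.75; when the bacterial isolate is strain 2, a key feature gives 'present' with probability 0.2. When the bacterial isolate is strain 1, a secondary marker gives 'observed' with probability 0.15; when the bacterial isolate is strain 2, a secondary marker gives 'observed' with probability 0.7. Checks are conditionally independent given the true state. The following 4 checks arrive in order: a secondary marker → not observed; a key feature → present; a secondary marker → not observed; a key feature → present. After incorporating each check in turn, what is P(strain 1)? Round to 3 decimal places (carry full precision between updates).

0.926

After a secondary marker='not observed': P(strain 1) = 0.85·0.1000 / (0.85·0.1000 + 0.3·0.9000) ≈ 0.2394
After a key feature='present': P(strain 1) = 0.75·0.2394 / (0.75·0.2394 + 0.2·0.7606) ≈ 0.5414
After a secondary marker='not observed': P(strain 1) = 0.85·0.5414 / (0.85·0.5414 + 0.3·0.4586) ≈ 0.7698
After a key feature='present': P(strain 1) = 0.75·0.7698 / (0.75·0.7698 + 0.2·0.2302) ≈ 0.9262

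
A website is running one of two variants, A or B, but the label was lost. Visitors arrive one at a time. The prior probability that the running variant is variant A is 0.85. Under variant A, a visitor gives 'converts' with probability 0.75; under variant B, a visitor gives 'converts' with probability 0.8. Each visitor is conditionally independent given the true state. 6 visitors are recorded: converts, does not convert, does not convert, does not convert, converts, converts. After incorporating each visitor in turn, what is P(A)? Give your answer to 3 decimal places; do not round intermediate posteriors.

0.901

Apply Bayes' rule sequentially, carrying P(A) forward.
After 'converts': P(A) = 0.75·0.8500 / (0.75·0.8500 + 0.8·0.1500) ≈ 0.8416
After 'does not convert': P(A) = 0.25·0.8416 / (0.25·0.8416 + 0.2·0.1584) ≈ 0.8691
After 'does not convert': P(A) = 0.25·0.8691 / (0.25·0.8691 + 0.2·0.1309) ≈ 0.8925
After 'does not convert': P(A) = 0.25·0.8925 / (0.25·0.8925 + 0.2·0.1075) ≈ 0.9121
After 'converts': P(A) = 0.75·0.9121 / (0.75·0.9121 + 0.8·0.0879) ≈ 0.9068
After 'converts': P(A) = 0.75·0.9068 / (0.75·0.9068 + 0.8·0.0932) ≈ 0.9012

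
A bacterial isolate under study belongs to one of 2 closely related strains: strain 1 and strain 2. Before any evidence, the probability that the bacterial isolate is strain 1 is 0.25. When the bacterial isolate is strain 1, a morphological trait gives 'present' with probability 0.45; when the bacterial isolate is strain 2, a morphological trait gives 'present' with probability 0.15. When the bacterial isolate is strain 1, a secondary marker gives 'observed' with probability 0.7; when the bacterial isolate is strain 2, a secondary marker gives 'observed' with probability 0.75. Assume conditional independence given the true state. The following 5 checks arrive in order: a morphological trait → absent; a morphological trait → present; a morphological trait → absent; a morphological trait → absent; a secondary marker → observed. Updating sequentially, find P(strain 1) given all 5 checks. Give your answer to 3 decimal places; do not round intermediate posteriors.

0.202

After a morphological trait='absent': P(strain 1) = 0.55·0.2500 / (0.55·0.2500 + 0.85·0.7500) ≈ 0.1774
After a morphological trait='present': P(strain 1) = 0.45·0.1774 / (0.45·0.1774 + 0.15·0.8226) ≈ 0.3929
After a morphological trait='absent': P(strain 1) = 0.55·0.3929 / (0.55·0.3929 + 0.85·0.6071) ≈ 0.2951
After a morphological trait='absent': P(strain 1) = 0.55·0.2951 / (0.55·0.2951 + 0.85·0.7049) ≈ 0.2132
After a secondary marker='observed': P(strain 1) = 0.7·0.2132 / (0.7·0.2132 + 0.75·0.7868) ≈ 0.2018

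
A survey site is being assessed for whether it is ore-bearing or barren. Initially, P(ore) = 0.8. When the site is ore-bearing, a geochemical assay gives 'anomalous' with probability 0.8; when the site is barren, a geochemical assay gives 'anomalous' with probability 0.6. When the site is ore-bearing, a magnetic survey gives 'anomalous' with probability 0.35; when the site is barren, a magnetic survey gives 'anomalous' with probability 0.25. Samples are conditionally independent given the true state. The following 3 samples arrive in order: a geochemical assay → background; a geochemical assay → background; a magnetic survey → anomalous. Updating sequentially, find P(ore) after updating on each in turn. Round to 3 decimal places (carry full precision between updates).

0.583

After a geochemical assay='background': P(ore) = 0.2·0.8000 / (0.2·0.8000 + 0.4·0.2000) ≈ 0.6667
After a geochemical assay='background': P(ore) = 0.2·0.6667 / (0.2·0.6667 + 0.4·0.3333) ≈ 0.5000
After a magnetic survey='anomalous': P(ore) = 0.35·0.5000 / (0.35·0.5000 + 0.25·0.5000) ≈ 0.5833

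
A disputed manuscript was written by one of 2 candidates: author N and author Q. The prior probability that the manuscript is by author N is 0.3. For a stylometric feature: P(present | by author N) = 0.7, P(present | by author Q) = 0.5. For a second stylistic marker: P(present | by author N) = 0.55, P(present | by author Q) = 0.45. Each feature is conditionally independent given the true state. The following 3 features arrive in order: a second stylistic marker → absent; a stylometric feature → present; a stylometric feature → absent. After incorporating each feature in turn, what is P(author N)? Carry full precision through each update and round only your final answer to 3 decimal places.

0.228

After a second stylistic marker='absent': P(author N) = 0.45·0.3000 / (0.45·0.3000 + 0.55·0.7000) ≈ 0.2596
After a stylometric feature='present': P(author N) = 0.7·0.2596 / (0.7·0.2596 + 0.5·0.7404) ≈ 0.3293
After a stylometric feature='absent': P(author N) = 0.3·0.3293 / (0.3·0.3293 + 0.5·0.6707) ≈ 0.2275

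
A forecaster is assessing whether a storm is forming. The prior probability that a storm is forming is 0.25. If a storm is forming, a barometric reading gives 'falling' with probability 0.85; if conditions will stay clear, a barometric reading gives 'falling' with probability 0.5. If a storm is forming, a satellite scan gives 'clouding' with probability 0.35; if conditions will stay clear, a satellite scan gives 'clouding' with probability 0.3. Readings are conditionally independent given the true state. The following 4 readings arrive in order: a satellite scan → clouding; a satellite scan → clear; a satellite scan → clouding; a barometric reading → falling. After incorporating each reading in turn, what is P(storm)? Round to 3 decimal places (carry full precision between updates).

0.417

Each posterior becomes the prior for the next update.
After a satellite scan='clouding': P(storm) = 0.35·0.2500 / (0.35·0.2500 + 0.3·0.7500) ≈ 0.2800
After a satellite scan='clear': P(storm) = 0.65·0.2800 / (0.65·0.2800 + 0.7·0.7200) ≈ 0.2653
After a satellite scan='clouding': P(storm) = 0.35·0.2653 / (0.35·0.2653 + 0.3·0.7347) ≈ 0.2964
After a barometric reading='falling': P(storm) = 0.85·0.2964 / (0.85·0.2964 + 0.5·0.7036) ≈ 0.4173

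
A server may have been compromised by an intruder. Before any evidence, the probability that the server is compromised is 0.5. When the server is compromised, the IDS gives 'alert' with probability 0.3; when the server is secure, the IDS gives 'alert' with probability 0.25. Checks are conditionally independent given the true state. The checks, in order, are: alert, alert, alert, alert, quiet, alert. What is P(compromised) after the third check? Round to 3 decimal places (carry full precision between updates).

Each posterior becomes the prior for the next update.
After 'alert': P(compromised) = 0.3·0.5000 / (0.3·0.5000 + 0.25·0.5000) ≈ 0.5455
After 'alert': P(compromised) = 0.3·0.5455 / (0.3·0.5455 + 0.25·0.4545) ≈ 0.5902
After 'alert': P(compromised) = 0.3·0.5902 / (0.3·0.5902 + 0.25·0.4098) ≈ 0.6334

0.633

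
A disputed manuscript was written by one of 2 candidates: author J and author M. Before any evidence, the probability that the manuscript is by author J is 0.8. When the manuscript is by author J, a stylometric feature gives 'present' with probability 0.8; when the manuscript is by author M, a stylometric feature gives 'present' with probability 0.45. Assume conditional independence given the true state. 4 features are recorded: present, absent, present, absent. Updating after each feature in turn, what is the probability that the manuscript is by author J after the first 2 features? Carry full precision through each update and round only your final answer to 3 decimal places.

After 'present': P(author J) = 0.8·0.8000 / (0.8·0.8000 + 0.45·0.2000) ≈ 0.8767
After 'absent': P(author J) = 0.2·0.8767 / (0.2·0.8767 + 0.55·0.1233) ≈ 0.7211

0.721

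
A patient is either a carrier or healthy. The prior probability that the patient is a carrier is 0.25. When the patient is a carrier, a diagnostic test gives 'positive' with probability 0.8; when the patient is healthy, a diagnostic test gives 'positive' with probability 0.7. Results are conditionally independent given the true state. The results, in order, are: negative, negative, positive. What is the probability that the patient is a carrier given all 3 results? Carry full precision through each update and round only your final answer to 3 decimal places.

Each posterior becomes the prior for the next update.
After 'negative': P(carrier) = 0.2·0.2500 / (0.2·0.2500 + 0.3·0.7500) ≈ 0.1818
After 'negative': P(carrier) = 0.2·0.1818 / (0.2·0.1818 + 0.3·0.8182) ≈ 0.1290
After 'positive': P(carrier) = 0.8·0.1290 / (0.8·0.1290 + 0.7·0.8710) ≈ 0.1448

0.145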